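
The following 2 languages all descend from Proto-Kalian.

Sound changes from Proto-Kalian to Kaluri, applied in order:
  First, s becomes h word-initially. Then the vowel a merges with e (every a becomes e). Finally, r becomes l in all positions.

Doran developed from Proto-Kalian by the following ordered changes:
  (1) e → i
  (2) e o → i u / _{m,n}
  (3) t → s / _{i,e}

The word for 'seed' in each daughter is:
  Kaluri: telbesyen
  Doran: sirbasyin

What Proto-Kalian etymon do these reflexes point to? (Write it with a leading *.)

Position 8: Kaluri has e, Doran has i. Taking the neighbouring segments as reconstructed: Kaluri e could go back to *a or *e; Doran i could go back to *e or *i — the one source consistent with every daughter is *e.
Position 2: Kaluri has e, Doran has i. Taking the neighbouring segments as reconstructed: Kaluri e could go back to *a or *e; Doran i could go back to *e or *i — the one source consistent with every daughter is *e.
Position 5: Kaluri has e, Doran has a. Doran preserves a here (none of its changes turn any other segment into a), so the proto-segment is *a.
Continuing position by position gives *terbasyen; check it forward:
Kaluri: start from *terbasyen.
  rule 1: no change — terbasyen
  rule 2 (vowel merger): terbasyen → terbesyen
  rule 3 (unconditioned shift): terbesyen → telbesyen
  ⇒ Kaluri telbesyen
Doran: *terbasyen
  terbasyen → tirbasyin   [vowel merger]
  tirbasyin (rule 2 does not apply)
  tirbasyin → sirbasyin   [palatalisation]
  giving Doran sirbasyin.
Only *terbasyen yields all of Kaluri telbesyen, Doran sirbasyin.

*terbasyen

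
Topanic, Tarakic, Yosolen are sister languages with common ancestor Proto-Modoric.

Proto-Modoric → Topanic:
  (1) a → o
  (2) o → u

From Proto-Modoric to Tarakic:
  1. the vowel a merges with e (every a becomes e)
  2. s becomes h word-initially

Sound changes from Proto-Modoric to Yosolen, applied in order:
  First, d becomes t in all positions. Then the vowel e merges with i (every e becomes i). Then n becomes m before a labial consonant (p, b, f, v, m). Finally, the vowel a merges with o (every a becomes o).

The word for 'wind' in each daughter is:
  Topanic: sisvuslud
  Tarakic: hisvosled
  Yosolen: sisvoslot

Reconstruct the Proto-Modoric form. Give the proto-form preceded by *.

Position 9: Topanic has d, Tarakic has d, Yosolen has t. Topanic preserves d here (none of its changes turn any other segment into d), so the proto-segment is *d.
Position 1: Topanic has s, Tarakic has h, Yosolen has s. Topanic preserves s here (none of its changes turn any other segment into s), so the proto-segment is *s.
Verify the candidate proto-form against each daughter:
Topanic: *sisvoslad
  sisvoslad → sisvoslod   [vowel merger]
  sisvoslod → sisvuslud   [vowel merger]
  giving Topanic sisvuslud.
Tarakic: start from *sisvoslad.
  rule 1 (vowel merger): sisvoslad → sisvosled
  rule 2 (debuccalisation): sisvosled → hisvosled
  ⇒ Tarakic hisvosled
Yosolen: *sisvoslad > sisvoslat > sisvoslot  (by unconditioned shift, vowel merger)
Only *sisvoslad yields all of Topanic sisvuslud, Tarakic hisvosled, Yosolen sisvoslot.

*sisvoslad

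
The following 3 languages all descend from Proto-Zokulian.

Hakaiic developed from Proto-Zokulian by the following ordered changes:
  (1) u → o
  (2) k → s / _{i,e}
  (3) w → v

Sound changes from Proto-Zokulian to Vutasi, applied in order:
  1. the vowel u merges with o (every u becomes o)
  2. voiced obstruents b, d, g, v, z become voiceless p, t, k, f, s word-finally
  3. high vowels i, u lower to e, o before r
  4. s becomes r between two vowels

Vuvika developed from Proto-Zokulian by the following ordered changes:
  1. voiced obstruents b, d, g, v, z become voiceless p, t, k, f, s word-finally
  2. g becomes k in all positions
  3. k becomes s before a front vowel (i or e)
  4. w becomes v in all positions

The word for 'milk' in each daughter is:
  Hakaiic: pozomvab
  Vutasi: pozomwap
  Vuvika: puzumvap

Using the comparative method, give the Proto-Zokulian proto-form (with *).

Position 8: Hakaiic has b, Vutasi has p, Vuvika has p. Hakaiic preserves b here (none of its changes turn any other segment into b), so the proto-segment is *b.
Position 2: Hakaiic has o, Vutasi has o, Vuvika has u. Vuvika preserves u here (none of its changes turn any other segment into u), so the proto-segment is *u.
Position 4: Hakaiic has o, Vutasi has o, Vuvika has u. Vuvika preserves u here (none of its changes turn any other segment into u), so the proto-segment is *u.
This points to *puzumwab. Verify forward in each daughter:
Hakaiic: *puzumwab
  puzumwab → pozomwab   [vowel merger]
  pozomwab (rule 2 does not apply)
  pozomwab → pozomvab   [unconditioned shift]
  giving Hakaiic pozomvab.
Vutasi: start from *puzumwab.
  rule 1 (vowel merger): puzumwab → pozomwab
  rule 2 (final devoicing): pozomwab → pozomwap
  rule 3: no change — pozomwap
  rule 4: no change — pozomwap
  ⇒ Vutasi pozomwap
Vuvika: start from *puzumwab.
  rule 1 (final devoicing): puzumwab → puzumwap
  rule 2: no change — puzumwap
  rule 3: no change — puzumwap
  rule 4 (unconditioned shift): puzumwap → puzumvap
  ⇒ Vuvika puzumvap
Only *puzumwab yields all of Hakaiic pozomvab, Vutasi pozomwap, Vuvika puzumvap.

*puzumwab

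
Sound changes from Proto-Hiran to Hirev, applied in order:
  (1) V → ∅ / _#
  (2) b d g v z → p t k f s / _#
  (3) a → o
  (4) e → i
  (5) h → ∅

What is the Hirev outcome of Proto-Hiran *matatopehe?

mototopi

Hirev: *matatopehe > matatopeh > mototopeh > mototopih > mototopi  (by apocope, vowel merger, vowel merger, h-loss)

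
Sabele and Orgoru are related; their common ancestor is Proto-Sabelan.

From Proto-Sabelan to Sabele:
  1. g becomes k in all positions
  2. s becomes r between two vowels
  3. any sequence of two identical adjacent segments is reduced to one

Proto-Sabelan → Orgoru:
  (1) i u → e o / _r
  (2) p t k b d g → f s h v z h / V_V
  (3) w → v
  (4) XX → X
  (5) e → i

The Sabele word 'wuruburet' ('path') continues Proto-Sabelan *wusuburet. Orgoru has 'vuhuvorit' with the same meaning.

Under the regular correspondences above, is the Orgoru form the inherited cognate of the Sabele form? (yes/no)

no

Derive the expected Orgoru reflex of *wusuburet:
Orgoru: start from *wusuburet.
  rule 1 (pre-rhotic lowering): wusuburet → wusuboret
  rule 2 (intervocalic lenition): wusuboret → wusuvoret
  rule 3 (unconditioned shift): wusuvoret → vusuvoret
  rule 4: no change — vusuvoret
  rule 5 (vowel merger): vusuvoret → vusuvorit
  ⇒ Orgoru vusuvorit
The regular Orgoru reflex would be 'vusuvorit', but the attested form is 'vuhuvorit'. The correspondence is irregular, so they are not cognates (the Orgoru form has a different source).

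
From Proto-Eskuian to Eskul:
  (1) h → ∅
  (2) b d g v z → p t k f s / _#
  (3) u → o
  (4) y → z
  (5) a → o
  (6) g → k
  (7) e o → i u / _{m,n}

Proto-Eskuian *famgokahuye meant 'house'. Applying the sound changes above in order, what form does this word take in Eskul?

Eskul: start from *famgokahuye.
  rule 1 (h-loss): famgokahuye → famgokauye
  rule 2: no change — famgokauye
  rule 3 (vowel merger): famgokauye → famgokaoye
  rule 4 (unconditioned shift): famgokaoye → famgokaoze
  rule 5 (vowel merger): famgokaoze → fomgokooze
  rule 6 (unconditioned shift): fomgokooze → fomkokooze
  rule 7 (pre-nasal raising): fomkokooze → fumkokooze
  ⇒ Eskul fumkokooze

fumkokooze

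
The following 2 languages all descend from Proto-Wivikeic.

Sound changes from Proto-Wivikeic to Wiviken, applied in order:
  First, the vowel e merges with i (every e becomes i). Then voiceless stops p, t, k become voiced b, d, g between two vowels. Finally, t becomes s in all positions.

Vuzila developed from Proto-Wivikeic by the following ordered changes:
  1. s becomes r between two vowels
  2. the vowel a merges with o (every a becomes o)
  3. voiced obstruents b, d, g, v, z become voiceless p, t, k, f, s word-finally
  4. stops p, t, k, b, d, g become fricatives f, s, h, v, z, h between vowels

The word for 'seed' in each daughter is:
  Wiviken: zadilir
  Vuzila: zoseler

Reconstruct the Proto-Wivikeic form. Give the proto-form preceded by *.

Position 3: Wiviken has d, Vuzila has s. Taking the neighbouring segments as reconstructed: Wiviken d could go back to *t or *d; Vuzila s can only go back to *t — the one source consistent with every daughter is *t.
Position 6: Wiviken has i, Vuzila has e. Vuzila preserves e here (none of its changes turn any other segment into e), so the proto-segment is *e.
Verify the candidate proto-form against each daughter:
Wiviken: *zateler > zatilir > zadilir  (by vowel merger, intervocalic voicing)
Vuzila: *zateler > zoteler > zoseler  (by vowel merger, intervocalic lenition)
Only *zateler yields all of Wiviken zadilir, Vuzila zoseler.

*zateler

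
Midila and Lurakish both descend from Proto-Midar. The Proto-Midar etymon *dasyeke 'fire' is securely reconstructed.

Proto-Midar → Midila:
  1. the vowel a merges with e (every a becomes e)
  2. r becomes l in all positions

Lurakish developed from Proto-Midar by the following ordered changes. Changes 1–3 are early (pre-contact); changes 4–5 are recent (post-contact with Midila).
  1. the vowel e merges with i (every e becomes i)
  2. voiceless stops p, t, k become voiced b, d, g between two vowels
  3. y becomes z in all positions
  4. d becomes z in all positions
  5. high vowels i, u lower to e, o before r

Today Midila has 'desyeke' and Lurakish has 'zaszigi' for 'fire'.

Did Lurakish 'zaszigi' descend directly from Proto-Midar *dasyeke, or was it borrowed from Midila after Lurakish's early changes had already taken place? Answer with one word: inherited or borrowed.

inherited

If inherited, *dasyeke would pass through all of Lurakish's changes:
Lurakish: start from *dasyeke.
  rule 1 (vowel merger): dasyeke → dasyiki
  rule 2 (intervocalic voicing): dasyiki → dasyigi
  rule 3 (unconditioned shift): dasyigi → daszigi
  rule 4 (unconditioned shift): daszigi → zaszigi
  rule 5: no change — zaszigi
  ⇒ Lurakish zaszigi
If borrowed from Midila 'desyeke' after the early changes, it would undergo only the recent ones:
  rule 4 (unconditioned shift): desyeke → zesyeke
  rule 5 (pre-rhotic lowering): no change (zesyeke)
  ⇒ as a loan: zesyeke
Lurakish 'zaszigi' matches the inherited outcome exactly, so it is an inherited cognate, not a loan.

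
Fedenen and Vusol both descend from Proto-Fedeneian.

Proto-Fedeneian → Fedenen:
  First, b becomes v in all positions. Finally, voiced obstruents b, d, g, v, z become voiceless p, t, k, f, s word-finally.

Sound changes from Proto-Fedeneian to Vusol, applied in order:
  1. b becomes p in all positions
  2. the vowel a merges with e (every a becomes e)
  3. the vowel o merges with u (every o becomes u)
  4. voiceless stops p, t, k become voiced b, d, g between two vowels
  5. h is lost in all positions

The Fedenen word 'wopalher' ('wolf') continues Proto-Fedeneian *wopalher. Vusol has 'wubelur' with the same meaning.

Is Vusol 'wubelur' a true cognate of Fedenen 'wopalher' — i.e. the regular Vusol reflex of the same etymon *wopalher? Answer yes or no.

Derive the expected Vusol reflex of *wopalher:
Vusol: *wopalher
  wopalher (rule 1 does not apply)
  wopalher → wopelher   [vowel merger]
  wopelher → wupelher   [vowel merger]
  wupelher → wubelher   [intervocalic voicing]
  wubelher → wubeler   [h-loss]
  giving Vusol wubeler.
The regular Vusol reflex would be 'wubeler', but the attested form is 'wubelur'. The correspondence is irregular, so they are not cognates (the Vusol form has a different source).

no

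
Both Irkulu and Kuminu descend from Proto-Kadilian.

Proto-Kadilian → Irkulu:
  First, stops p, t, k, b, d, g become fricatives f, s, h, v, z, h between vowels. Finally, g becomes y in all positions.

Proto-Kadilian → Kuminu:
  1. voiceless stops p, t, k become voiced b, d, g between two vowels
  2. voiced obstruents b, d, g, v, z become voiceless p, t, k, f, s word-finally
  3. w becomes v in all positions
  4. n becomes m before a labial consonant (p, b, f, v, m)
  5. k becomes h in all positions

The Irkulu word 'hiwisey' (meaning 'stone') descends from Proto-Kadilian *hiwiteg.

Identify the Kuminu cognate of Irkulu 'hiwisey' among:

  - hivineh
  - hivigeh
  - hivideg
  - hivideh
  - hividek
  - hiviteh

Kuminu: start from *hiwiteg.
  rule 1 (intervocalic voicing): hiwiteg → hiwideg
  rule 2 (final devoicing): hiwideg → hiwidek
  rule 3 (unconditioned shift): hiwidek → hividek
  rule 4: no change — hividek
  rule 5 (unconditioned shift): hividek → hivideh
  ⇒ Kuminu hivideh
Among the options, 'hivideh' alone shows every Kuminu change applied in order.

hivideh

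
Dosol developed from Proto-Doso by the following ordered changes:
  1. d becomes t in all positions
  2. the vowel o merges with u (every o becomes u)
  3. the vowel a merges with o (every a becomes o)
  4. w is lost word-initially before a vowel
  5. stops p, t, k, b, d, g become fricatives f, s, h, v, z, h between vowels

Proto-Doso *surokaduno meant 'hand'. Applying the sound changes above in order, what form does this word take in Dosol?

suruhosunu

Dosol: *surokaduno
  surokaduno → surokatuno   [unconditioned shift]
  surokatuno → surukatunu   [vowel merger]
  surukatunu → surukotunu   [vowel merger]
  surukotunu (rule 4 does not apply)
  surukotunu → suruhosunu   [intervocalic lenition]
  giving Dosol suruhosunu.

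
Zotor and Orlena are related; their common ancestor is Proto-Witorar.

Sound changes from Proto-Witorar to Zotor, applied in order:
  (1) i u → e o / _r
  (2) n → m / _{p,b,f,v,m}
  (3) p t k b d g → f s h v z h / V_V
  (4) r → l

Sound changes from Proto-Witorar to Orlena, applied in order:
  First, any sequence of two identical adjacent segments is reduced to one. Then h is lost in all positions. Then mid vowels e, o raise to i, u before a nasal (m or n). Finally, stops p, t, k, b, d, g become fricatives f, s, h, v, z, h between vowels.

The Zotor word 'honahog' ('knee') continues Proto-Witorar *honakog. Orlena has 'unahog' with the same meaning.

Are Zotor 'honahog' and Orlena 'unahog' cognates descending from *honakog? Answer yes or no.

yes

Derive the expected Orlena reflex of *honakog:
Orlena: start from *honakog.
  rule 1: no change — honakog
  rule 2 (h-loss): honakog → onakog
  rule 3 (pre-nasal raising): onakog → unakog
  rule 4 (intervocalic lenition): unakog → unahog
  ⇒ Orlena unahog
Orlena 'unahog' matches the regular reflex exactly, so the pair is cognate.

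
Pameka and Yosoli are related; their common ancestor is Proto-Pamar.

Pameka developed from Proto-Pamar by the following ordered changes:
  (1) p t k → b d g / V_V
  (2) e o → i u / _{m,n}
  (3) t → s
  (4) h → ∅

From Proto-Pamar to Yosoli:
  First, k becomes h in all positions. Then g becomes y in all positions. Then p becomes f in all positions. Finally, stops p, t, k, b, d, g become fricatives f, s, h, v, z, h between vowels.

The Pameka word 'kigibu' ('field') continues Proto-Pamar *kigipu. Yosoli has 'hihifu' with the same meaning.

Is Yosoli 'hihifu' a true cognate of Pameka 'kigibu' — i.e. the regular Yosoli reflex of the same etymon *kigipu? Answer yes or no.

Derive the expected Yosoli reflex of *kigipu:
Yosoli: start from *kigipu.
  rule 1 (unconditioned shift): kigipu → higipu
  rule 2 (unconditioned shift): higipu → hiyipu
  rule 3 (unconditioned shift): hiyipu → hiyifu
  rule 4: no change — hiyifu
  ⇒ Yosoli hiyifu
The regular Yosoli reflex would be 'hiyifu', but the attested form is 'hihifu'. The correspondence is irregular, so they are not cognates (the Yosoli form has a different source).

no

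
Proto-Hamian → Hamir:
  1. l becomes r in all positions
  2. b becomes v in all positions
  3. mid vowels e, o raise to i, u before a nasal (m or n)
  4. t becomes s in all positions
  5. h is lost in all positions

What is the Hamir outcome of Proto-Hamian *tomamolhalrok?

sumamorarrok

Hamir: start from *tomamolhalrok.
  rule 1 (unconditioned shift): tomamolhalrok → tomamorharrok
  rule 2: no change — tomamorharrok
  rule 3 (pre-nasal raising): tomamorharrok → tumamorharrok
  rule 4 (unconditioned shift): tumamorharrok → sumamorharrok
  rule 5 (h-loss): sumamorharrok → sumamorarrok
  ⇒ Hamir sumamorarrok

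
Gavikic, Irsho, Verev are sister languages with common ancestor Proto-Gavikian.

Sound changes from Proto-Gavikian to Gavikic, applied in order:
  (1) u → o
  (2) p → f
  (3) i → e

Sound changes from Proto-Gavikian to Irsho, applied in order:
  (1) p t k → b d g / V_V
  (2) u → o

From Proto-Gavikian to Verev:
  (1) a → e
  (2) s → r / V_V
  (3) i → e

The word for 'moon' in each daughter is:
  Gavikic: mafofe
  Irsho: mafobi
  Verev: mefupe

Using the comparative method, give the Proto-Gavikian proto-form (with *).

*mafupi

Position 5: Gavikic has f, Irsho has b, Verev has p. Verev preserves p here (none of its changes turn any other segment into p), so the proto-segment is *p.
Position 4: Gavikic has o, Irsho has o, Verev has u. Verev preserves u here (none of its changes turn any other segment into u), so the proto-segment is *u.
Position 2: Gavikic has a, Irsho has a, Verev has e. Gavikic preserves a here (none of its changes turn any other segment into a), so the proto-segment is *a.
Continuing position by position gives *mafupi; check it forward:
Gavikic: *mafupi
  mafupi → mafopi   [vowel merger]
  mafopi → mafofi   [unconditioned shift]
  mafofi → mafofe   [vowel merger]
  giving Gavikic mafofe.
Irsho: *mafupi
  mafupi → mafubi   [intervocalic voicing]
  mafubi → mafobi   [vowel merger]
  giving Irsho mafobi.
Verev: *mafupi
  mafupi → mefupi   [vowel merger]
  mefupi (rule 2 does not apply)
  mefupi → mefupe   [vowel merger]
  giving Verev mefupe.
No other proto-form is consistent with every reflex, so the reconstruction is *mafupi.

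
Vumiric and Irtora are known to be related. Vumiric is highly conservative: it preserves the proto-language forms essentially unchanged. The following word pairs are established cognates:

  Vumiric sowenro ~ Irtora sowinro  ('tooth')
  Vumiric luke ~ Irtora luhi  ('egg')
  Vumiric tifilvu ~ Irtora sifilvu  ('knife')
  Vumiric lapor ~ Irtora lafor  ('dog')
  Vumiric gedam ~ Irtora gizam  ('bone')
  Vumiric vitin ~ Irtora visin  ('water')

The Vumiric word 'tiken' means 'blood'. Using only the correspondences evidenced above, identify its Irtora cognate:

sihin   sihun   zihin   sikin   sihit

sihin

tifilvu ~ sifilvu — Vumiric t corresponds to Irtora s word-initially before a front vowel.
luke ~ luhi — Vumiric k corresponds to Irtora h between vowels (before a front vowel).
sowenro ~ sowinro — Vumiric e corresponds to Irtora i after a consonant, before a nasal.
Applying these to Vumiric 'tiken':
  tiken → siken   (t→s word-initially before a front vowel)
  siken → sihen   (k→h between vowels (before a front vowel))
  sihen → sihin   (e→i after a consonant, before a nasal)
So the Irtora cognate is 'sihin'.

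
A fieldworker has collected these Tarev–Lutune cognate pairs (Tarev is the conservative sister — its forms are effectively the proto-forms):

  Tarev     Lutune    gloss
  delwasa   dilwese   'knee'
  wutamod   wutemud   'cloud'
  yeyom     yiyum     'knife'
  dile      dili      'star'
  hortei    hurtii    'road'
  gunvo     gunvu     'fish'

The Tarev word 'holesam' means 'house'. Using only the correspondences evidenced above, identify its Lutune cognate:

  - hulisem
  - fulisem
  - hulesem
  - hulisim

hulisem

wutamod ~ wutemud — Tarev o corresponds to Lutune u after a consonant, before a consonant other than r, m, n, p, b, f, v.
delwasa ~ dilwese, yeyom ~ yiyum — Tarev e corresponds to Lutune i after a consonant, before a consonant other than r, m, n, p, b, f, v.
wutamod ~ wutemud — Tarev a corresponds to Lutune e after a consonant, before a nasal.
Applying these to Tarev 'holesam':
  holesam → hulesam   (o→u after a consonant, before a consonant other than r, m, n, p, b, f, v)
  hulesam → hulisam   (e→i after a consonant, before a consonant other than r, m, n, p, b, f, v)
  hulisam → hulisem   (a→e after a consonant, before a nasal)
So the Lutune cognate is 'hulisem'.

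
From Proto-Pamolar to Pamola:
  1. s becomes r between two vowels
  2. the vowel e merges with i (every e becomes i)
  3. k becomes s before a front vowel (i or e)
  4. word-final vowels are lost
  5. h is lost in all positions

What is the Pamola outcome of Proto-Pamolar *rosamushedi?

roramusid

Pamola: *rosamushedi > roramushedi > roramushidi > roramushid > roramusid  (by rhotacism, vowel merger, apocope, h-loss)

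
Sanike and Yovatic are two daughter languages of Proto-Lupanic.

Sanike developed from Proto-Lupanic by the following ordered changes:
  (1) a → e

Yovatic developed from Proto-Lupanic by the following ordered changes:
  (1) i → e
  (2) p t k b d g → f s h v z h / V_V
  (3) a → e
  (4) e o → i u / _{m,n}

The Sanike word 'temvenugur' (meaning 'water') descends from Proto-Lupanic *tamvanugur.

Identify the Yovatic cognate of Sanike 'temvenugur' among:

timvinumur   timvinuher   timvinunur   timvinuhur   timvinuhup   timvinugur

Yovatic: *tamvanugur
  tamvanugur (rule 1 does not apply)
  tamvanugur → tamvanuhur   [intervocalic lenition]
  tamvanuhur → temvenuhur   [vowel merger]
  temvenuhur → timvinuhur   [pre-nasal raising]
  giving Yovatic timvinuhur.
Only 'timvinuhur' matches the regular Yovatic development of *tamvanugur.

timvinuhur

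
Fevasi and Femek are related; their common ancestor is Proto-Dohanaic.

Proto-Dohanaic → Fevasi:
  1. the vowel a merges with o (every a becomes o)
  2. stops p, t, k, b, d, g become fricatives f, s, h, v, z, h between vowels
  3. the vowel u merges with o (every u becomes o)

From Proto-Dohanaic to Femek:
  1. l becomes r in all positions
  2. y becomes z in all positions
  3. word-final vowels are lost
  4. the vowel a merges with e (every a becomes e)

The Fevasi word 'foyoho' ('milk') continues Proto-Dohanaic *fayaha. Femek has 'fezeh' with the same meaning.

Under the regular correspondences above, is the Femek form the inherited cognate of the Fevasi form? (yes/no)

yes

Derive the expected Femek reflex of *fayaha:
Femek: start from *fayaha.
  rule 1: no change — fayaha
  rule 2 (unconditioned shift): fayaha → fazaha
  rule 3 (apocope): fazaha → fazah
  rule 4 (vowel merger): fazah → fezeh
  ⇒ Femek fezeh
Femek 'fezeh' matches the regular reflex exactly, so the pair is cognate.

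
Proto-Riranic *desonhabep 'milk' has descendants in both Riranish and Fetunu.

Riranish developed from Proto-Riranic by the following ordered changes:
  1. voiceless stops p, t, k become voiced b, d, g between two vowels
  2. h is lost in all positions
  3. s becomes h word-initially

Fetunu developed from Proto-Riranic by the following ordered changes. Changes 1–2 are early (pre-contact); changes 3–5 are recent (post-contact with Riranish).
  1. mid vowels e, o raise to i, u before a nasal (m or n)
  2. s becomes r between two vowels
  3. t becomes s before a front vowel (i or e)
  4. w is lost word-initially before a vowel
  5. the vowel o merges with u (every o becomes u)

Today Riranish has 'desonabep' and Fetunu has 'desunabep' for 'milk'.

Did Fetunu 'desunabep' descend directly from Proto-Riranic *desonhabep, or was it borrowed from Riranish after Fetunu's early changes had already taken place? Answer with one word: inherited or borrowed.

If inherited, *desonhabep would pass through all of Fetunu's changes:
Fetunu: start from *desonhabep.
  rule 1 (pre-nasal raising): desonhabep → desunhabep
  rule 2 (rhotacism): desunhabep → derunhabep
  rule 3: no change — derunhabep
  rule 4: no change — derunhabep
  rule 5: no change — derunhabep
  ⇒ Fetunu derunhabep
If borrowed from Riranish 'desonabep' after the early changes, it would undergo only the recent ones:
  rule 3 (palatalisation): no change (desonabep)
  rule 4 (glide loss): no change (desonabep)
  rule 5 (vowel merger): desonabep → desunabep
  ⇒ as a loan: desunabep
Fetunu 'desunabep' matches the loan outcome 'desunabep', not the inherited 'derunhabep' — it skipped the early Fetunu changes, so it was borrowed from Riranish.

borrowed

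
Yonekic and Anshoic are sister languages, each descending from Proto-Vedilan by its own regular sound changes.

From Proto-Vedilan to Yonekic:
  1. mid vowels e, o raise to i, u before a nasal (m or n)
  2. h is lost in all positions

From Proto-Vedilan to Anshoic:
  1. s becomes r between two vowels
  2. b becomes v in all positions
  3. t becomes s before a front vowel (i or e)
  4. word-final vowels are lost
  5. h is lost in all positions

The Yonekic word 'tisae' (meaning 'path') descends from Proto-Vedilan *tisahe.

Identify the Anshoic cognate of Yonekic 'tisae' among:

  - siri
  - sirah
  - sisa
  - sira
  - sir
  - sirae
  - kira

sira

Anshoic: *tisahe > tirahe > sirahe > sirah > sira  (by rhotacism, palatalisation, apocope, h-loss)
Among the options, 'sira' alone shows every Anshoic change applied in order.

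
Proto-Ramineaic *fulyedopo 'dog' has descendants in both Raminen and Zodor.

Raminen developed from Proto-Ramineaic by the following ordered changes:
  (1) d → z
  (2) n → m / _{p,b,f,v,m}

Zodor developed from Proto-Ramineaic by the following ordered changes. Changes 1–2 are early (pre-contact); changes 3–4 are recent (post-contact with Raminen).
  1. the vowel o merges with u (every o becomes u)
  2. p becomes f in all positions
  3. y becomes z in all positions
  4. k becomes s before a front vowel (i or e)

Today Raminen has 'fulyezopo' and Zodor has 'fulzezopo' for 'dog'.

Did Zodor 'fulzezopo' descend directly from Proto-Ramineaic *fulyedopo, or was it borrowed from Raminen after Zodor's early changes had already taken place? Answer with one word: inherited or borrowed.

If inherited, *fulyedopo would pass through all of Zodor's changes:
Zodor: *fulyedopo > fulyedupu > fulyedufu > fulzedufu  (by vowel merger, unconditioned shift, unconditioned shift)
If borrowed from Raminen 'fulyezopo' after the early changes, it would undergo only the recent ones:
  rule 3 (unconditioned shift): fulyezopo → fulzezopo
  rule 4 (palatalisation): no change (fulzezopo)
  ⇒ as a loan: fulzezopo
Zodor 'fulzezopo' matches the loan outcome 'fulzezopo', not the inherited 'fulzedufu' — it skipped the early Zodor changes, so it was borrowed from Raminen.

borrowed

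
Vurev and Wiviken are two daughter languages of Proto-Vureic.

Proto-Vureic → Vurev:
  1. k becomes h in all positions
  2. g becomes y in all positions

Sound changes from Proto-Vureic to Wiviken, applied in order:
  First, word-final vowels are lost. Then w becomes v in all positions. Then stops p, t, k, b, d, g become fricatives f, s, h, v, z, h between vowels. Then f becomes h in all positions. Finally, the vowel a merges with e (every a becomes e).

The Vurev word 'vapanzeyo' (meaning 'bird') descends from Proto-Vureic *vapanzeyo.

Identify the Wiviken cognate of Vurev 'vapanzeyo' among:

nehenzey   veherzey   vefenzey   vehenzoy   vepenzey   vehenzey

Wiviken: *vapanzeyo
  vapanzeyo → vapanzey   [apocope]
  vapanzey (rule 2 does not apply)
  vapanzey → vafanzey   [intervocalic lenition]
  vafanzey → vahanzey   [unconditioned shift]
  vahanzey → vehenzey   [vowel merger]
  giving Wiviken vehenzey.
Among the options, 'vehenzey' alone shows every Wiviken change applied in order.

vehenzey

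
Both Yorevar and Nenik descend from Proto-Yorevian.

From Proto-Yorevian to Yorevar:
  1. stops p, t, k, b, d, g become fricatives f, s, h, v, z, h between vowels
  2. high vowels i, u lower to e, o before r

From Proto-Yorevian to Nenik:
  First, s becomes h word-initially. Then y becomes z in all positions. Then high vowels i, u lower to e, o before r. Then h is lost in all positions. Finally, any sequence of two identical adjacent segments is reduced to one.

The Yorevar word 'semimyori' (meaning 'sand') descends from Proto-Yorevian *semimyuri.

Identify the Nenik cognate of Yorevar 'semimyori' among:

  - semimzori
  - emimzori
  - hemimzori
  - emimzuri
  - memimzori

Nenik: *semimyuri > hemimyuri > hemimzuri > hemimzori > emimzori  (by debuccalisation, unconditioned shift, pre-rhotic lowering, h-loss)

emimzori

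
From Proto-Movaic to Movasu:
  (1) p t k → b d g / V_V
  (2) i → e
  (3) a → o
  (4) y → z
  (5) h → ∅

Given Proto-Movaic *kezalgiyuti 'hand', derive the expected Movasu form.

Movasu: start from *kezalgiyuti.
  rule 1 (intervocalic voicing): kezalgiyuti → kezalgiyudi
  rule 2 (vowel merger): kezalgiyudi → kezalgeyude
  rule 3 (vowel merger): kezalgeyude → kezolgeyude
  rule 4 (unconditioned shift): kezolgeyude → kezolgezude
  rule 5: no change — kezolgezude
  ⇒ Movasu kezolgezude

kezolgezude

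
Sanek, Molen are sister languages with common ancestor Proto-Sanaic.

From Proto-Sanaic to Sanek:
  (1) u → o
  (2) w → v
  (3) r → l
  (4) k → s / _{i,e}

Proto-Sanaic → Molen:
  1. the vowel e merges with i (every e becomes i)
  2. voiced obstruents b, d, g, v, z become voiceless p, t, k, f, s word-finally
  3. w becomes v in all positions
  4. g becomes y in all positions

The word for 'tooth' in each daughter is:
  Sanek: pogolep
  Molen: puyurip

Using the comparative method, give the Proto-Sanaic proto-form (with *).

*pugurep

Position 3: Sanek has g, Molen has y. Sanek preserves g here (none of its changes turn any other segment into g), so the proto-segment is *g.
Position 5: Sanek has l, Molen has r. Molen preserves r here (none of its changes turn any other segment into r), so the proto-segment is *r.
Continuing position by position gives *pugurep; check it forward:
Sanek: *pugurep
  pugurep → pogorep   [vowel merger]
  pogorep (rule 2 does not apply)
  pogorep → pogolep   [unconditioned shift]
  pogolep (rule 4 does not apply)
  giving Sanek pogolep.
Molen: *pugurep
  pugurep → pugurip   [vowel merger]
  pugurip (rule 2 does not apply)
  pugurip (rule 3 does not apply)
  pugurip → puyurip   [unconditioned shift]
  giving Molen puyurip.
No other proto-form is consistent with every reflex, so the reconstruction is *pugurep.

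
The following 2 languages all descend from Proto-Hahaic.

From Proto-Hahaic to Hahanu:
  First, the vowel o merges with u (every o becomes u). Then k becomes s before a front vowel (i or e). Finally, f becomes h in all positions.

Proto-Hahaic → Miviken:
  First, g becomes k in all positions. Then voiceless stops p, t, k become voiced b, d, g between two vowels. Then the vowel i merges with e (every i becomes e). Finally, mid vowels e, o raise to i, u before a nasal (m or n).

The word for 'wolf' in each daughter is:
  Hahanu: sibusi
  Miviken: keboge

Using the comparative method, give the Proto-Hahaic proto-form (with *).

*kiboki

Position 5: Hahanu has s, Miviken has g. Taking the neighbouring segments as reconstructed: Hahanu s could go back to *k or *s; Miviken g could go back to *k or *g — the one source consistent with every daughter is *k.
Position 6: Hahanu has i, Miviken has e. Hahanu preserves i here (none of its changes turn any other segment into i), so the proto-segment is *i.
This points to *kiboki. Verify forward in each daughter:
Hahanu: *kiboki
  kiboki → kibuki   [vowel merger]
  kibuki → sibusi   [palatalisation]
  sibusi (rule 3 does not apply)
  giving Hahanu sibusi.
Miviken: *kiboki > kibogi > keboge  (by intervocalic voicing, vowel merger)
No other proto-form is consistent with every reflex, so the reconstruction is *kiboki.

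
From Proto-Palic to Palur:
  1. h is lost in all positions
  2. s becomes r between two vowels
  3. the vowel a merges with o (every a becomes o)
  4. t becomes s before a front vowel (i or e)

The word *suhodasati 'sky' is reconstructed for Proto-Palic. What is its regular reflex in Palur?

suodorosi

Palur: *suhodasati
  suhodasati → suodasati   [h-loss]
  suodasati → suodarati   [rhotacism]
  suodarati → suodoroti   [vowel merger]
  suodoroti → suodorosi   [palatalisation]
  giving Palur suodorosi.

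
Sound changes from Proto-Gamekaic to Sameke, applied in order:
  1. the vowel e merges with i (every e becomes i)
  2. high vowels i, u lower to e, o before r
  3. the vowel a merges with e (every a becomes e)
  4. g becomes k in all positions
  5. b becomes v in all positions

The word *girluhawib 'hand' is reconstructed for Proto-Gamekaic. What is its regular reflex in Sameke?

kerluhewiv

Sameke: *girluhawib > gerluhawib > gerluhewib > kerluhewib > kerluhewiv  (by pre-rhotic lowering, vowel merger, unconditioned shift, unconditioned shift)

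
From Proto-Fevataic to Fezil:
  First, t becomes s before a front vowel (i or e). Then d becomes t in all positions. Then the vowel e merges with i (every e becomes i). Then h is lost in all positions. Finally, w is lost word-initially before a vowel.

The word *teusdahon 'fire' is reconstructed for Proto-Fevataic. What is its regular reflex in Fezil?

siustaon

Fezil: *teusdahon
  teusdahon → seusdahon   [palatalisation]
  seusdahon → seustahon   [unconditioned shift]
  seustahon → siustahon   [vowel merger]
  siustahon → siustaon   [h-loss]
  siustaon (rule 5 does not apply)
  giving Fezil siustaon.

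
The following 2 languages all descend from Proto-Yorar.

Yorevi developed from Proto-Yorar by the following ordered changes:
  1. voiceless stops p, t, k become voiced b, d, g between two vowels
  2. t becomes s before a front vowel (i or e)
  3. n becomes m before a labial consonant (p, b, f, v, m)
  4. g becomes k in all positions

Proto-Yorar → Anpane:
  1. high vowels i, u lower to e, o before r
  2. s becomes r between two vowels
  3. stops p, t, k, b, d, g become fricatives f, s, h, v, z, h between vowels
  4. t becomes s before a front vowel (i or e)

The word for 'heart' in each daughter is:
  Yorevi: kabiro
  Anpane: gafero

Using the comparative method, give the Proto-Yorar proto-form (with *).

Position 1: Yorevi has k, Anpane has g. Anpane preserves g here (none of its changes turn any other segment into g), so the proto-segment is *g.
Position 4: Yorevi has i, Anpane has e. Yorevi preserves i here (none of its changes turn any other segment into i), so the proto-segment is *i.
Verify the candidate proto-form against each daughter:
Yorevi: start from *gapiro.
  rule 1 (intervocalic voicing): gapiro → gabiro
  rule 2: no change — gabiro
  rule 3: no change — gabiro
  rule 4 (unconditioned shift): gabiro → kabiro
  ⇒ Yorevi kabiro
Anpane: *gapiro
  gapiro → gapero   [pre-rhotic lowering]
  gapero (rule 2 does not apply)
  gapero → gafero   [intervocalic lenition]
  gafero (rule 4 does not apply)
  giving Anpane gafero.
Only *gapiro yields all of Yorevi kabiro, Anpane gafero.

*gapiro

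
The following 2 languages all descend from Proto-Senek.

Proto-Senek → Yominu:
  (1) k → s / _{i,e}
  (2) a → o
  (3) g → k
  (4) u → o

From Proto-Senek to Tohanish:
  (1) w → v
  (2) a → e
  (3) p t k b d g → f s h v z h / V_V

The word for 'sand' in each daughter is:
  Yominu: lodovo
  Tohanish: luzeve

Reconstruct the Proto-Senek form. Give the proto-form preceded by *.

Position 4: Yominu has o, Tohanish has e. Taking the neighbouring segments as reconstructed: Yominu o could go back to *a or *o or *u; Tohanish e could go back to *a or *e — the one source consistent with every daughter is *a.
Position 6: Yominu has o, Tohanish has e. Taking the neighbouring segments as reconstructed: Yominu o could go back to *a or *o or *u; Tohanish e could go back to *a or *e — the one source consistent with every daughter is *a.
This points to *ludava. Verify forward in each daughter:
Yominu: *ludava > ludovo > lodovo  (by vowel merger, vowel merger)
Tohanish: *ludava > ludeve > luzeve  (by vowel merger, intervocalic lenition)
No other proto-form is consistent with every reflex, so the reconstruction is *ludava.

*ludava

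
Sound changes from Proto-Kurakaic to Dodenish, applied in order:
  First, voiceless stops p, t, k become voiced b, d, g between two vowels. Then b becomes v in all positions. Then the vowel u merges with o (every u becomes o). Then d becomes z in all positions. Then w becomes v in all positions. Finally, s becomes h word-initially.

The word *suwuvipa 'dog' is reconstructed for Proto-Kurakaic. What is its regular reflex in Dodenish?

hovoviva

Dodenish: *suwuvipa > suwuviba > suwuviva > sowoviva > sovoviva > hovoviva  (by intervocalic voicing, unconditioned shift, vowel merger, unconditioned shift, debuccalisation)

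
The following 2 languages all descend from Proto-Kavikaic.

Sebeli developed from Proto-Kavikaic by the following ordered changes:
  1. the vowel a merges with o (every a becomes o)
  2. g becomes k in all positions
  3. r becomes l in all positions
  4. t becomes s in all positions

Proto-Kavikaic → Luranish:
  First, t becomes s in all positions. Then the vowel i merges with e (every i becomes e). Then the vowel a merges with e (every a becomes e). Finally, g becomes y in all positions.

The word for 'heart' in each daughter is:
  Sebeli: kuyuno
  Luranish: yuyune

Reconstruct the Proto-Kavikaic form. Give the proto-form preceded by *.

*guyuna

Position 1: Sebeli has k, Luranish has y. Taking the neighbouring segments as reconstructed: Sebeli k could go back to *k or *g; Luranish y could go back to *g or *y — the one source consistent with every daughter is *g.
Position 6: Sebeli has o, Luranish has e. Taking the neighbouring segments as reconstructed: Sebeli o could go back to *a or *o; Luranish e could go back to *a or *e or *i — the one source consistent with every daughter is *a.
This points to *guyuna. Verify forward in each daughter:
Sebeli: *guyuna > guyuno > kuyuno  (by vowel merger, unconditioned shift)
Luranish: start from *guyuna.
  rule 1: no change — guyuna
  rule 2: no change — guyuna
  rule 3 (vowel merger): guyuna → guyune
  rule 4 (unconditioned shift): guyune → yuyune
  ⇒ Luranish yuyune
*guyuna is the unique common source.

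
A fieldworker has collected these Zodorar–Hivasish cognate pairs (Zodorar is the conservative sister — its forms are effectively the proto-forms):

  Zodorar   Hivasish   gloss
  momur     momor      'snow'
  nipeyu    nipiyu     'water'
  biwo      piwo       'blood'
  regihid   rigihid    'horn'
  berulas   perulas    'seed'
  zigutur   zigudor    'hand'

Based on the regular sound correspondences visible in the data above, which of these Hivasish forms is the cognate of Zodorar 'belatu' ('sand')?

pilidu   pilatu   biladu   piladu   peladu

berulas ~ perulas — Zodorar b corresponds to Hivasish p word-initially before a front vowel.
nipeyu ~ nipiyu, regihid ~ rigihid — Zodorar e corresponds to Hivasish i after a consonant, before a consonant other than r, m, n, p, b, f, v.
zigutur ~ zigudor — Zodorar t corresponds to Hivasish d between vowels (before a back vowel).
Applying these to Zodorar 'belatu':
  belatu → pelatu   (b→p word-initially before a front vowel)
  pelatu → pilatu   (e→i after a consonant, before a consonant other than r, m, n, p, b, f, v)
  pilatu → piladu   (t→d between vowels (before a back vowel))
So the Hivasish cognate is 'piladu'.

piladu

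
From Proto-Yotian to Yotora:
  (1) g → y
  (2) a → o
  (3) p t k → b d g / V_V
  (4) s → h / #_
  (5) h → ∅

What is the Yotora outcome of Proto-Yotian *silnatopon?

Yotora: *silnatopon
  silnatopon (rule 1 does not apply)
  silnatopon → silnotopon   [vowel merger]
  silnotopon → silnodobon   [intervocalic voicing]
  silnodobon → hilnodobon   [debuccalisation]
  hilnodobon → ilnodobon   [h-loss]
  giving Yotora ilnodobon.

ilnodobon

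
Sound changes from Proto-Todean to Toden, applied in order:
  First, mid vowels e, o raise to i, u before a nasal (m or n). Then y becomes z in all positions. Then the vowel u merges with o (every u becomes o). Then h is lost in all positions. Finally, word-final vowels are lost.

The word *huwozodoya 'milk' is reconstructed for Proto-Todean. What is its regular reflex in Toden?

Toden: *huwozodoya > huwozodoza > howozodoza > owozodoza > owozodoz  (by unconditioned shift, vowel merger, h-loss, apocope)

owozodoz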